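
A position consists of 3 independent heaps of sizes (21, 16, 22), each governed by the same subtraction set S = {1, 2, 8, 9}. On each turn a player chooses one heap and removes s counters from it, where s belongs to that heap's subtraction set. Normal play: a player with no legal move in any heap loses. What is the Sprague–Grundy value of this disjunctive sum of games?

All heaps use S = {1, 2, 8, 9}:
n :  0  1  2  3  4  5  6  7  8  9 10 11 12 13 14 15 16 17 18 19 20 21 22
G :  0  1  2  0  1  2  0  1  2  3  0  1  2  0  1  2  0  1  2  3  0  1  2
Heap A: G(21) = 1.
Heap B: G(16) = 0.
Heap C: G(22) = 2.
Combined Grundy value = 1 ⊕ 0 ⊕ 2 = 3.

3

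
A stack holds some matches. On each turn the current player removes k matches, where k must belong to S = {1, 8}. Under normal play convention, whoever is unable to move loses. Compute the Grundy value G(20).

0

G(0) = 0
G(1) = mex{0} = 1
G(2) = mex{1} = 0
G(3) = mex{0} = 1
G(4) = mex{1} = 0
G(5) = mex{0} = 1
G(6) = mex{1} = 0
G(7) = mex{0} = 1
G(8) = mex{1,0} = 2
G(9) = mex{2,1} = 0
G(10) = mex{0,0} = 1
G(11) = mex{1,1} = 0
G(12) = mex{0,0} = 1
G(13) = mex{1,1} = 0
G(14) = mex{0,0} = 1
G(15) = mex{1,1} = 0
G(16) = mex{0,2} = 1
G(17) = mex{1,0} = 2
G(18) = mex{2,1} = 0
G(19) = mex{0,0} = 1
G(20) = mex{1,1} = 0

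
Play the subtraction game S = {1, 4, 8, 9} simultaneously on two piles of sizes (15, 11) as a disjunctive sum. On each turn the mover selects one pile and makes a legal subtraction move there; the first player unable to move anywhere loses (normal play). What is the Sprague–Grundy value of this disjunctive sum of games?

1

All piles use S = {1, 4, 8, 9}:
G(0) = 0
G(1) = mex{0} = 1
G(2) = mex{1} = 0
G(3) = mex{0} = 1
G(4) = mex{1,0} = 2
G(5) = mex{2,1} = 0
G(6) = mex{0,0} = 1
G(7) = mex{1,1} = 0
G(8) = mex{0,2,0} = 1
G(9) = mex{1,0,1,0} = 2
G(10) = mex{2,1,0,1} = 3
G(11) = mex{3,0,1,0} = 2
G(12) = mex{2,1,2,1} = 0
G(13) = mex{0,2,0,2} = 1
G(14) = mex{1,3,1,0} = 2
G(15) = mex{2,2,0,1} = 3
Pile A: G(15) = 3.
Pile B: G(11) = 2.
Combined Grundy value = 3 ⊕ 2 = 1.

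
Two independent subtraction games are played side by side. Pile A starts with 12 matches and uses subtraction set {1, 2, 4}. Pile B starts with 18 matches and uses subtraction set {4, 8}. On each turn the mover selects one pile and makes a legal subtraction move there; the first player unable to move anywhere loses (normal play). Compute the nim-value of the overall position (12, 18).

Pile A, S = {1, 2, 4}:
n :  0  1  2  3  4  5  6  7  8  9 10 11 12
G :  0  1  2  0  1  2  0  1  2  0  1  2  0
G_A(12) = 0.
Pile B, S = {4, 8}:
G(0) = 0
G(1) = mex{} = 0
G(2) = mex{} = 0
G(3) = mex{} = 0
G(4) = mex{0} = 1
G(5) = mex{0} = 1
G(6) = mex{0} = 1
G(7) = mex{0} = 1
G(8) = mex{1,0} = 2
G(9) = mex{1,0} = 2
G(10) = mex{1,0} = 2
G(11) = mex{1,0} = 2
G(12) = mex{2,1} = 0
G(13) = mex{2,1} = 0
G(14) = mex{2,1} = 0
G(15) = mex{2,1} = 0
G(16) = mex{0,2} = 1
G(17) = mex{0,2} = 1
G(18) = mex{0,2} = 1
G_B(18) = 1.
Combined Grundy value = 0 ⊕ 1 = 1.

1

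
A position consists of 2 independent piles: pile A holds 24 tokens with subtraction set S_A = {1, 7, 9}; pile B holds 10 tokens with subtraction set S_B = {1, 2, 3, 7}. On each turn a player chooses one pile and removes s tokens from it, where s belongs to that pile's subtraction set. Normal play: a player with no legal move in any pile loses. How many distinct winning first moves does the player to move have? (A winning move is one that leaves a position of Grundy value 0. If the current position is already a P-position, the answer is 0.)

Pile A, S = {1, 7, 9}:
n :  0  1  2  3  4  5  6  7  8  9 10 11 12 13 14 15 16 17 18 19 20 21 22 23 24
G :  0  1  0  1  0  1  0  1  0  1  0  1  0  1  0  1  0  1  0  1  0  1  0  1  0
G_A(24) = 0.
Pile B, S = {1, 2, 3, 7}:
n :  0  1  2  3  4  5  6  7  8  9 10
G :  0  1  2  3  0  1  2  3  0  1  2
G_B(10) = 2.
Combined Grundy value = 0 ⊕ 2 = 2.
A winning move leaves total XOR = 0, i.e. changes one component's Grundy value g to g ⊕ X where X is the current total.
Pile A: need g' = 0⊕2 = 2. Options: 24−1→G=1, 24−7→G=1, 24−9→G=1. Hits: 0.
Pile B: need g' = 2⊕2 = 0. Options: 10−1→G=1, 10−2→G=0, 10−3→G=3, 10−7→G=3. Hits: 1.

1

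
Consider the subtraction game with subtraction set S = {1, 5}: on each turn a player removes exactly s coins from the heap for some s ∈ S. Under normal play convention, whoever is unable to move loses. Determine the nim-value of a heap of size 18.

0

G(0) = 0
G(1) = mex{0} = 1
G(2) = mex{1} = 0
G(3) = mex{0} = 1
G(4) = mex{1} = 0
G(5) = mex{0,0} = 1
G(6) = mex{1,1} = 0
G(7) = mex{0,0} = 1
G(8) = mex{1,1} = 0
G(9) = mex{0,0} = 1
G(10) = mex{1,1} = 0
G(11) = mex{0,0} = 1
G(12) = mex{1,1} = 0
G(13) = mex{0,0} = 1
G(14) = mex{1,1} = 0
G(15) = mex{0,0} = 1
G(16) = mex{1,1} = 0
G(17) = mex{0,0} = 1
G(18) = mex{1,1} = 0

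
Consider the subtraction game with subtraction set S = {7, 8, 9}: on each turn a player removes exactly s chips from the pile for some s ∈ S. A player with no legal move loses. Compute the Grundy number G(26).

1

n :  0  1  2  3  4  5  6  7  8  9 10 11 12 13 14 15 16 17 18 19 20 21 22 23 24 25 26
G :  0  0  0  0  0  0  0  1  1  1  1  1  1  1  2  2  0  0  0  0  0  0  0  1  1  1  1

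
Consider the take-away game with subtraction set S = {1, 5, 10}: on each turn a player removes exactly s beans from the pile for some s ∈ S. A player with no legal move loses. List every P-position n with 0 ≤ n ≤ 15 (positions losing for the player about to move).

0, 2, 4, 6, 8, 15

n :  0  1  2  3  4  5  6  7  8  9 10 11 12 13 14 15
G :  0  1  0  1  0  1  0  1  0  1  2  3  2  3  2  0
P-positions are exactly the n with G(n) = 0.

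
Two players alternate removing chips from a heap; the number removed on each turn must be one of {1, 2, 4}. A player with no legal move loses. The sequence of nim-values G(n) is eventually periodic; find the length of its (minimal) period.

3

n :  0  1  2  3  4  5  6  7  8  9 10 11 12 13 14
G :  0  1  2  0  1  2  0  1  2  0  1  2  0  1  2
G(n+3) = G(n) holds for n = 0,…,3 (a full window of length max(S) = 4), so the sequence is purely periodic with period 3.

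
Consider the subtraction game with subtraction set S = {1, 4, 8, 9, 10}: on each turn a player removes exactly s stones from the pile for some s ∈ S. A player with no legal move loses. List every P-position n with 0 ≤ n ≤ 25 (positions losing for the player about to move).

G(0) = 0
G(1) = mex{0} = 1
G(2) = mex{1} = 0
G(3) = mex{0} = 1
G(4) = mex{1,0} = 2
G(5) = mex{2,1} = 0
G(6) = mex{0,0} = 1
G(7) = mex{1,1} = 0
G(8) = mex{0,2,0} = 1
G(9) = mex{1,0,1,0} = 2
G(10) = mex{2,1,0,1,0} = 3
G(11) = mex{3,0,1,0,1} = 2
G(12) = mex{2,1,2,1,0} = 3
G(13) = mex{3,2,0,2,1} = 4
G(14) = mex{4,3,1,0,2} = 5
G(15) = mex{5,2,0,1,0} = 3
G(16) = mex{3,3,1,0,1} = 2
G(17) = mex{2,4,2,1,0} = 3
G(18) = mex{3,5,3,2,1} = 0
G(19) = mex{0,3,2,3,2} = 1
G(20) = mex{1,2,3,2,3} = 0
G(21) = mex{0,3,4,3,2} = 1
G(22) = mex{1,0,5,4,3} = 2
G(23) = mex{2,1,3,5,4} = 0
G(24) = mex{0,0,2,3,5} = 1
G(25) = mex{1,1,3,2,3} = 0
P-positions are exactly the n with G(n) = 0.

0, 2, 5, 7, 18, 20, 23, 25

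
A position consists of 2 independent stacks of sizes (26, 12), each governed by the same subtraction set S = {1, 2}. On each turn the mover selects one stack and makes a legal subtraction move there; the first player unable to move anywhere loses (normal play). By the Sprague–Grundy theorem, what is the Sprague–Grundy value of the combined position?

2

All stacks use S = {1, 2}:
n :  0  1  2  3  4  5  6  7  8  9 10 11 12 13 14 15 16 17 18 19 20 21 22 23 24 25 26
G :  0  1  2  0  1  2  0  1  2  0  1  2  0  1  2  0  1  2  0  1  2  0  1  2  0  1  2
Stack A: G(26) = 2.
Stack B: G(12) = 0.
Combined Grundy value = 2 ⊕ 0 = 2.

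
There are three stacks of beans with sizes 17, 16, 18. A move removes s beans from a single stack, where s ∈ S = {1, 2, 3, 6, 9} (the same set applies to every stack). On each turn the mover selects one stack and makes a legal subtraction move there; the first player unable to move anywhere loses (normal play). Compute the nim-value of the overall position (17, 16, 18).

All stacks use S = {1, 2, 3, 6, 9}:
G(0) = 0
G(1) = mex{0} = 1
G(2) = mex{1,0} = 2
G(3) = mex{2,1,0} = 3
G(4) = mex{3,2,1} = 0
G(5) = mex{0,3,2} = 1
G(6) = mex{1,0,3,0} = 2
G(7) = mex{2,1,0,1} = 3
G(8) = mex{3,2,1,2} = 0
G(9) = mex{0,3,2,3,0} = 1
G(10) = mex{1,0,3,0,1} = 2
G(11) = mex{2,1,0,1,2} = 3
G(12) = mex{3,2,1,2,3} = 0
G(13) = mex{0,3,2,3,0} = 1
G(14) = mex{1,0,3,0,1} = 2
G(15) = mex{2,1,0,1,2} = 3
G(16) = mex{3,2,1,2,3} = 0
G(17) = mex{0,3,2,3,0} = 1
G(18) = mex{1,0,3,0,1} = 2
Stack A: G(17) = 1.
Stack B: G(16) = 0.
Stack C: G(18) = 2.
Combined Grundy value = 1 ⊕ 0 ⊕ 2 = 3.

3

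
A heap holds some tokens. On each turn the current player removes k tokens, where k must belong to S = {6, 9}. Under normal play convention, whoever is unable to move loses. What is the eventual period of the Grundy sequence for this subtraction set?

15

n :  0  1  2  3  4  5  6  7  8  9 10 11 12 13 14 15 16 17 18 19 20 21 22 23 24 25 26 27 28 29 30 31
G :  0  0  0  0  0  0  1  1  1  1  1  1  2  2  2  0  0  0  0  0  0  1  1  1  1  1  1  2  2  2  0  0
G(n+15) = G(n) holds for n = 0,…,8 (a full window of length max(S) = 9), so the sequence is purely periodic with period 15.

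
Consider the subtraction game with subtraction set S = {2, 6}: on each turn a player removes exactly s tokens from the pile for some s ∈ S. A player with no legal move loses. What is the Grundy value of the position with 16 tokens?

n :  0  1  2  3  4  5  6  7  8  9 10 11 12 13 14 15 16
G :  0  0  1  1  0  0  1  1  0  0  1  1  0  0  1  1  0

0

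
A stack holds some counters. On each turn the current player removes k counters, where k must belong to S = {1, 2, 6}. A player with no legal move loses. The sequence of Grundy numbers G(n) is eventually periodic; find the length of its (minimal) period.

n :  0  1  2  3  4  5  6  7  8  9 10 11 12 13 14 15
G :  0  1  2  0  1  2  3  0  1  2  0  1  2  3  0  1
G(n+7) = G(n) holds for n = 0,…,5 (a full window of length max(S) = 6), so the sequence is purely periodic with period 7.

7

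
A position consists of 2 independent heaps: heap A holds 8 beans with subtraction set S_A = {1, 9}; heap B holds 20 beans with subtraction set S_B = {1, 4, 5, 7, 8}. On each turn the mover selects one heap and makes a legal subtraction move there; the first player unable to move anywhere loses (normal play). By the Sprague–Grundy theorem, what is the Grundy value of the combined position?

5

Heap A, S = {1, 9}:
G(0) = 0
G(1) = mex{0} = 1
G(2) = mex{1} = 0
G(3) = mex{0} = 1
G(4) = mex{1} = 0
G(5) = mex{0} = 1
G(6) = mex{1} = 0
G(7) = mex{0} = 1
G(8) = mex{1} = 0
G_A(8) = 0.
Heap B, S = {1, 4, 5, 7, 8}:
n :  0  1  2  3  4  5  6  7  8  9 10 11 12 13 14 15 16 17 18 19 20
G :  0  1  0  1  2  3  2  3  4  5  4  0  1  0  1  2  3  2  3  4  5
G_B(20) = 5.
Combined Grundy value = 0 ⊕ 5 = 5.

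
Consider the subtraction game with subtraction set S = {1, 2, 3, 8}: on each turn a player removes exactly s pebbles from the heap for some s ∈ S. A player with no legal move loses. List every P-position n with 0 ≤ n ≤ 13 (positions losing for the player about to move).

n :  0  1  2  3  4  5  6  7  8  9 10 11 12 13
G :  0  1  2  3  0  1  2  3  4  0  1  2  3  0
P-positions are exactly the n with G(n) = 0.

0, 4, 9, 13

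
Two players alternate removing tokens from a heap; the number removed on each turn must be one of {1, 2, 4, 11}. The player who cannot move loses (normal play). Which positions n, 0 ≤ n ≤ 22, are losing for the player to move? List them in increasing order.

n :  0  1  2  3  4  5  6  7  8  9 10 11 12 13 14 15 16 17 18 19 20 21 22
G :  0  1  2  0  1  2  0  1  2  0  1  2  0  1  2  0  1  2  0  1  2  0  1
P-positions are exactly the n with G(n) = 0.

0, 3, 6, 9, 12, 15, 18, 21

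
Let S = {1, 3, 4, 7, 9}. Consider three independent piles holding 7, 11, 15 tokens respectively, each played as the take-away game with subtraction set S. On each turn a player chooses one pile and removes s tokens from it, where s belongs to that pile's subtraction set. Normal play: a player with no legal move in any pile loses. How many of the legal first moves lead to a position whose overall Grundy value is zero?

All piles use S = {1, 3, 4, 7, 9}:
n :  0  1  2  3  4  5  6  7  8  9 10 11 12 13 14 15
G :  0  1  0  1  2  3  2  3  0  1  0  1  2  3  2  3
Pile A: G(7) = 3.
Pile B: G(11) = 1.
Pile C: G(15) = 3.
Combined Grundy value = 3 ⊕ 1 ⊕ 3 = 1.
A winning move leaves total XOR = 0, i.e. changes one component's Grundy value g to g ⊕ X where X is the current total.
Pile A: need g' = 3⊕1 = 2. Options: 7−1→G=2, 7−3→G=2, 7−4→G=1, 7−7→G=0. Hits: 2.
Pile B: need g' = 1⊕1 = 0. Options: 11−1→G=0, 11−3→G=0, 11−4→G=3, 11−7→G=2, 11−9→G=0. Hits: 3.
Pile C: need g' = 3⊕1 = 2. Options: 15−1→G=2, 15−3→G=2, 15−4→G=1, 15−7→G=0, 15−9→G=2. Hits: 3.

8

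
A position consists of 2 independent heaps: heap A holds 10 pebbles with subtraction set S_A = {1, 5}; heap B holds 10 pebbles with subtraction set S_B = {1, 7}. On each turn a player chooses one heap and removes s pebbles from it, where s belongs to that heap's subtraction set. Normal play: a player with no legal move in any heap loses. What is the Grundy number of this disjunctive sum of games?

Heap A, S = {1, 5}:
G(0) = 0
G(1) = mex{0} = 1
G(2) = mex{1} = 0
G(3) = mex{0} = 1
G(4) = mex{1} = 0
G(5) = mex{0,0} = 1
G(6) = mex{1,1} = 0
G(7) = mex{0,0} = 1
G(8) = mex{1,1} = 0
G(9) = mex{0,0} = 1
G(10) = mex{1,1} = 0
G_A(10) = 0.
Heap B, S = {1, 7}:
G(0) = 0
G(1) = mex{0} = 1
G(2) = mex{1} = 0
G(3) = mex{0} = 1
G(4) = mex{1} = 0
G(5) = mex{0} = 1
G(6) = mex{1} = 0
G(7) = mex{0,0} = 1
G(8) = mex{1,1} = 0
G(9) = mex{0,0} = 1
G(10) = mex{1,1} = 0
G_B(10) = 0.
Combined Grundy value = 0 ⊕ 0 = 0.

0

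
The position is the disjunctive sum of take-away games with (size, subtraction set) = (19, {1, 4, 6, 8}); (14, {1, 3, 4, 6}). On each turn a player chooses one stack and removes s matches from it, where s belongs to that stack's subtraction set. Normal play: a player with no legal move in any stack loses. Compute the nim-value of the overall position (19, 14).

Stack A, S = {1, 4, 6, 8}:
G(0) = 0
G(1) = mex{0} = 1
G(2) = mex{1} = 0
G(3) = mex{0} = 1
G(4) = mex{1,0} = 2
G(5) = mex{2,1} = 0
G(6) = mex{0,0,0} = 1
G(7) = mex{1,1,1} = 0
G(8) = mex{0,2,0,0} = 1
G(9) = mex{1,0,1,1} = 2
G(10) = mex{2,1,2,0} = 3
G(11) = mex{3,0,0,1} = 2
G(12) = mex{2,1,1,2} = 0
G(13) = mex{0,2,0,0} = 1
G(14) = mex{1,3,1,1} = 0
G(15) = mex{0,2,2,0} = 1
G(16) = mex{1,0,3,1} = 2
G(17) = mex{2,1,2,2} = 0
G(18) = mex{0,0,0,3} = 1
G(19) = mex{1,1,1,2} = 0
G_A(19) = 0.
Stack B, S = {1, 3, 4, 6}:
n :  0  1  2  3  4  5  6  7  8  9 10 11 12 13 14
G :  0  1  0  1  2  3  2  0  1  0  1  2  3  2  0
G_B(14) = 0.
Combined Grundy value = 0 ⊕ 0 = 0.

0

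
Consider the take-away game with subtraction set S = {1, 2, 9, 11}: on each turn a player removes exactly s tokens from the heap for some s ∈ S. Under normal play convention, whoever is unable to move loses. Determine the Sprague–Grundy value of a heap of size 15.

2

G(0) = 0
G(1) = mex{0} = 1
G(2) = mex{1,0} = 2
G(3) = mex{2,1} = 0
G(4) = mex{0,2} = 1
G(5) = mex{1,0} = 2
G(6) = mex{2,1} = 0
G(7) = mex{0,2} = 1
G(8) = mex{1,0} = 2
G(9) = mex{2,1,0} = 3
G(10) = mex{3,2,1} = 0
G(11) = mex{0,3,2,0} = 1
G(12) = mex{1,0,0,1} = 2
G(13) = mex{2,1,1,2} = 0
G(14) = mex{0,2,2,0} = 1
G(15) = mex{1,0,0,1} = 2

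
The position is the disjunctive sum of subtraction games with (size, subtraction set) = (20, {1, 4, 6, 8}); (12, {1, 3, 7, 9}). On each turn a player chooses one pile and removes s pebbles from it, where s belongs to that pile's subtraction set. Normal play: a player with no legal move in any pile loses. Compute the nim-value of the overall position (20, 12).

1

Pile A, S = {1, 4, 6, 8}:
n :  0  1  2  3  4  5  6  7  8  9 10 11 12 13 14 15 16 17 18 19 20
G :  0  1  0  1  2  0  1  0  1  2  3  2  0  1  0  1  2  0  1  0  1
G_A(20) = 1.
Pile B, S = {1, 3, 7, 9}:
G(0) = 0
G(1) = mex{0} = 1
G(2) = mex{1} = 0
G(3) = mex{0,0} = 1
G(4) = mex{1,1} = 0
G(5) = mex{0,0} = 1
G(6) = mex{1,1} = 0
G(7) = mex{0,0,0} = 1
G(8) = mex{1,1,1} = 0
G(9) = mex{0,0,0,0} = 1
G(10) = mex{1,1,1,1} = 0
G(11) = mex{0,0,0,0} = 1
G(12) = mex{1,1,1,1} = 0
G_B(12) = 0.
Combined Grundy value = 1 ⊕ 0 = 1.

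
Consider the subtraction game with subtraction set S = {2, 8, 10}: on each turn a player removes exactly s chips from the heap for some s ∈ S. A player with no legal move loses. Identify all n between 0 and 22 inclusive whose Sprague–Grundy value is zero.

G(0) = 0
G(1) = mex{} = 0
G(2) = mex{0} = 1
G(3) = mex{0} = 1
G(4) = mex{1} = 0
G(5) = mex{1} = 0
G(6) = mex{0} = 1
G(7) = mex{0} = 1
G(8) = mex{1,0} = 2
G(9) = mex{1,0} = 2
G(10) = mex{2,1,0} = 3
G(11) = mex{2,1,0} = 3
G(12) = mex{3,0,1} = 2
G(13) = mex{3,0,1} = 2
G(14) = mex{2,1,0} = 3
G(15) = mex{2,1,0} = 3
G(16) = mex{3,2,1} = 0
G(17) = mex{3,2,1} = 0
G(18) = mex{0,3,2} = 1
G(19) = mex{0,3,2} = 1
G(20) = mex{1,2,3} = 0
G(21) = mex{1,2,3} = 0
G(22) = mex{0,3,2} = 1
P-positions are exactly the n with G(n) = 0.

0, 1, 4, 5, 16, 17, 20, 21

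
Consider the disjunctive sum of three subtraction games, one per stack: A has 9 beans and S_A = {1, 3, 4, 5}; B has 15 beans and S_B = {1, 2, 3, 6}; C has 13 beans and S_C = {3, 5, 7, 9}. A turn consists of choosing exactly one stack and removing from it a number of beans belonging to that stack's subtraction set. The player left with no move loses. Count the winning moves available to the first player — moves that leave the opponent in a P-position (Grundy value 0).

Stack A, S = {1, 3, 4, 5}:
n : 0 1 2 3 4 5 6 7 8 9
G : 0 1 0 1 2 3 2 3 0 1
G_A(9) = 1.
Stack B, S = {1, 2, 3, 6}:
n :  0  1  2  3  4  5  6  7  8  9 10 11 12 13 14 15
G :  0  1  2  3  0  1  2  3  0  1  2  3  0  1  2  3
G_B(15) = 3.
Stack C, S = {3, 5, 7, 9}:
n :  0  1  2  3  4  5  6  7  8  9 10 11 12 13
G :  0  0  0  1  1  1  2  2  2  3  3  3  0  0
G_C(13) = 0.
Combined Grundy value = 1 ⊕ 3 ⊕ 0 = 2.
A winning move leaves total XOR = 0, i.e. changes one component's Grundy value g to g ⊕ X where X is the current total.
Stack A: need g' = 1⊕2 = 3. Options: 9−1→G=0, 9−3→G=2, 9−4→G=3, 9−5→G=2. Hits: 1.
Stack B: need g' = 3⊕2 = 1. Options: 15−1→G=2, 15−2→G=1, 15−3→G=0, 15−6→G=1. Hits: 2.
Stack C: need g' = 0⊕2 = 2. Options: 13−3→G=3, 13−5→G=2, 13−7→G=2, 13−9→G=1. Hits: 2.

5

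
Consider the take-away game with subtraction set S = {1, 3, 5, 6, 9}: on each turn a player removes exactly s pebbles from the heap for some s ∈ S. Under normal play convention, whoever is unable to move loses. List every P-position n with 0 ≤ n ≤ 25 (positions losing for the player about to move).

n :  0  1  2  3  4  5  6  7  8  9 10 11 12 13 14 15 16 17 18 19 20 21 22 23 24 25
G :  0  1  0  1  0  1  2  3  2  3  2  3  0  1  0  1  0  1  2  3  2  3  2  3  0  1
P-positions are exactly the n with G(n) = 0.

0, 2, 4, 12, 14, 16, 24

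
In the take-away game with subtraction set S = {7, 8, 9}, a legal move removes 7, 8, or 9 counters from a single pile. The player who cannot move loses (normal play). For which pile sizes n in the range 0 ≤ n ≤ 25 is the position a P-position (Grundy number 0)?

0, 1, 2, 3, 4, 5, 6, 16, 17, 18, 19, 20, 21, 22

n :  0  1  2  3  4  5  6  7  8  9 10 11 12 13 14 15 16 17 18 19 20 21 22 23 24 25
G :  0  0  0  0  0  0  0  1  1  1  1  1  1  1  2  2  0  0  0  0  0  0  0  1  1  1
P-positions are exactly the n with G(n) = 0.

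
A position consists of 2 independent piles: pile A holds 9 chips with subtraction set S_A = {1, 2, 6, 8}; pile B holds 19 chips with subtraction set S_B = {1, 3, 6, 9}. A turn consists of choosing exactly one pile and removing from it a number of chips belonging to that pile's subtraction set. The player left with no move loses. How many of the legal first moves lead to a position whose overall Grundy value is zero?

Pile A, S = {1, 2, 6, 8}:
n : 0 1 2 3 4 5 6 7 8 9
G : 0 1 2 0 1 2 3 0 1 2
G_A(9) = 2.
Pile B, S = {1, 3, 6, 9}:
G(0) = 0
G(1) = mex{0} = 1
G(2) = mex{1} = 0
G(3) = mex{0,0} = 1
G(4) = mex{1,1} = 0
G(5) = mex{0,0} = 1
G(6) = mex{1,1,0} = 2
G(7) = mex{2,0,1} = 3
G(8) = mex{3,1,0} = 2
G(9) = mex{2,2,1,0} = 3
G(10) = mex{3,3,0,1} = 2
G(11) = mex{2,2,1,0} = 3
G(12) = mex{3,3,2,1} = 0
G(13) = mex{0,2,3,0} = 1
G(14) = mex{1,3,2,1} = 0
G(15) = mex{0,0,3,2} = 1
G(16) = mex{1,1,2,3} = 0
G(17) = mex{0,0,3,2} = 1
G(18) = mex{1,1,0,3} = 2
G(19) = mex{2,0,1,2} = 3
G_B(19) = 3.
Combined Grundy value = 2 ⊕ 3 = 1.
A winning move leaves total XOR = 0, i.e. changes one component's Grundy value g to g ⊕ X where X is the current total.
Pile A: need g' = 2⊕1 = 3. Options: 9−1→G=1, 9−2→G=0, 9−6→G=0, 9−8→G=1. Hits: 0.
Pile B: need g' = 3⊕1 = 2. Options: 19−1→G=2, 19−3→G=0, 19−6→G=1, 19−9→G=2. Hits: 2.

2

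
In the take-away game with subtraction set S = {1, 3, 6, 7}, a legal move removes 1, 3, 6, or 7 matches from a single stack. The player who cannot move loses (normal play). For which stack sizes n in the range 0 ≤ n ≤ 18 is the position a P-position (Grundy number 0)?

n :  0  1  2  3  4  5  6  7  8  9 10 11 12 13 14 15 16 17 18
G :  0  1  0  1  0  1  2  3  2  3  2  3  0  1  0  1  0  1  2
P-positions are exactly the n with G(n) = 0.

0, 2, 4, 12, 14, 16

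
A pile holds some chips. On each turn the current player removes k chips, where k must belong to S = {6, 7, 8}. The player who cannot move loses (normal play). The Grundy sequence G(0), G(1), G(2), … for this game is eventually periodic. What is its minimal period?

G(0) = 0
G(1) = mex{} = 0
G(2) = mex{} = 0
G(3) = mex{} = 0
G(4) = mex{} = 0
G(5) = mex{} = 0
G(6) = mex{0} = 1
G(7) = mex{0,0} = 1
G(8) = mex{0,0,0} = 1
G(9) = mex{0,0,0} = 1
G(10) = mex{0,0,0} = 1
G(11) = mex{0,0,0} = 1
G(12) = mex{1,0,0} = 2
G(13) = mex{1,1,0} = 2
G(14) = mex{1,1,1} = 0
G(15) = mex{1,1,1} = 0
G(16) = mex{1,1,1} = 0
G(17) = mex{1,1,1} = 0
G(18) = mex{2,1,1} = 0
G(19) = mex{2,2,1} = 0
G(20) = mex{0,2,2} = 1
G(21) = mex{0,0,2} = 1
G(22) = mex{0,0,0} = 1
G(23) = mex{0,0,0} = 1
G(24) = mex{0,0,0} = 1
G(25) = mex{0,0,0} = 1
G(26) = mex{1,0,0} = 2
G(27) = mex{1,1,0} = 2
G(28) = mex{1,1,1} = 0
G(29) = mex{1,1,1} = 0
G(n+14) = G(n) holds for n = 0,…,7 (a full window of length max(S) = 8), so the sequence is purely periodic with period 14.

14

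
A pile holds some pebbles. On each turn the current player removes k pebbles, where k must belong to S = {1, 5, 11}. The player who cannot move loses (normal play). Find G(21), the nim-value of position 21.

1

G(0) = 0
G(1) = mex{0} = 1
G(2) = mex{1} = 0
G(3) = mex{0} = 1
G(4) = mex{1} = 0
G(5) = mex{0,0} = 1
G(6) = mex{1,1} = 0
G(7) = mex{0,0} = 1
G(8) = mex{1,1} = 0
G(9) = mex{0,0} = 1
G(10) = mex{1,1} = 0
G(11) = mex{0,0,0} = 1
G(12) = mex{1,1,1} = 0
G(13) = mex{0,0,0} = 1
G(14) = mex{1,1,1} = 0
G(15) = mex{0,0,0} = 1
G(16) = mex{1,1,1} = 0
G(17) = mex{0,0,0} = 1
G(18) = mex{1,1,1} = 0
G(19) = mex{0,0,0} = 1
G(20) = mex{1,1,1} = 0
G(21) = mex{0,0,0} = 1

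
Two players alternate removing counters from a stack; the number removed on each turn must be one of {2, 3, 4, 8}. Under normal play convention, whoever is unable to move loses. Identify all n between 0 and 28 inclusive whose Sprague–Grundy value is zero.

n :  0  1  2  3  4  5  6  7  8  9 10 11 12 13 14 15 16 17 18 19 20 21 22 23 24 25 26 27 28
G :  0  0  1  1  2  2  0  0  1  1  2  2  0  0  1  1  2  2  0  0  1  1  2  2  0  0  1  1  2
P-positions are exactly the n with G(n) = 0.

0, 1, 6, 7, 12, 13, 18, 19, 24, 25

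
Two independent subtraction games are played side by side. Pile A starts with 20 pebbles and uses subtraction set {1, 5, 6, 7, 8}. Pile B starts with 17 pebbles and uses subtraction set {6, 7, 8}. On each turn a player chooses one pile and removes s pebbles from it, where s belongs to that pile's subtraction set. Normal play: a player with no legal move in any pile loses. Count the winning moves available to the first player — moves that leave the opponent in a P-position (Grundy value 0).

2

Pile A, S = {1, 5, 6, 7, 8}:
G(0) = 0
G(1) = mex{0} = 1
G(2) = mex{1} = 0
G(3) = mex{0} = 1
G(4) = mex{1} = 0
G(5) = mex{0,0} = 1
G(6) = mex{1,1,0} = 2
G(7) = mex{2,0,1,0} = 3
G(8) = mex{3,1,0,1,0} = 2
G(9) = mex{2,0,1,0,1} = 3
G(10) = mex{3,1,0,1,0} = 2
G(11) = mex{2,2,1,0,1} = 3
G(12) = mex{3,3,2,1,0} = 4
G(13) = mex{4,2,3,2,1} = 0
G(14) = mex{0,3,2,3,2} = 1
G(15) = mex{1,2,3,2,3} = 0
G(16) = mex{0,3,2,3,2} = 1
G(17) = mex{1,4,3,2,3} = 0
G(18) = mex{0,0,4,3,2} = 1
G(19) = mex{1,1,0,4,3} = 2
G(20) = mex{2,0,1,0,4} = 3
G_A(20) = 3.
Pile B, S = {6, 7, 8}:
n :  0  1  2  3  4  5  6  7  8  9 10 11 12 13 14 15 16 17
G :  0  0  0  0  0  0  1  1  1  1  1  1  2  2  0  0  0  0
G_B(17) = 0.
Combined Grundy value = 3 ⊕ 0 = 3.
A winning move leaves total XOR = 0, i.e. changes one component's Grundy value g to g ⊕ X where X is the current total.
Pile A: need g' = 3⊕3 = 0. Options: 20−1→G=2, 20−5→G=0, 20−6→G=1, 20−7→G=0, 20−8→G=4. Hits: 2.
Pile B: need g' = 0⊕3 = 3. Options: 17−6→G=1, 17−7→G=1, 17−8→G=1. Hits: 0.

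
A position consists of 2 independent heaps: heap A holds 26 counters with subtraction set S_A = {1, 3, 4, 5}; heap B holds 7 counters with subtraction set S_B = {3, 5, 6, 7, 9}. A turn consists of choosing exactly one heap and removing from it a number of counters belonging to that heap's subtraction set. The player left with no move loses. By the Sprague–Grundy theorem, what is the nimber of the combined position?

Heap A, S = {1, 3, 4, 5}:
G(0) = 0
G(1) = mex{0} = 1
G(2) = mex{1} = 0
G(3) = mex{0,0} = 1
G(4) = mex{1,1,0} = 2
G(5) = mex{2,0,1,0} = 3
G(6) = mex{3,1,0,1} = 2
G(7) = mex{2,2,1,0} = 3
G(8) = mex{3,3,2,1} = 0
G(9) = mex{0,2,3,2} = 1
G(10) = mex{1,3,2,3} = 0
G(11) = mex{0,0,3,2} = 1
G(12) = mex{1,1,0,3} = 2
G(13) = mex{2,0,1,0} = 3
G(14) = mex{3,1,0,1} = 2
G(15) = mex{2,2,1,0} = 3
G(16) = mex{3,3,2,1} = 0
G(17) = mex{0,2,3,2} = 1
G(18) = mex{1,3,2,3} = 0
G(19) = mex{0,0,3,2} = 1
G(20) = mex{1,1,0,3} = 2
G(21) = mex{2,0,1,0} = 3
G(22) = mex{3,1,0,1} = 2
G(23) = mex{2,2,1,0} = 3
G(24) = mex{3,3,2,1} = 0
G(25) = mex{0,2,3,2} = 1
G(26) = mex{1,3,2,3} = 0
G_A(26) = 0.
Heap B, S = {3, 5, 6, 7, 9}:
G(0) = 0
G(1) = mex{} = 0
G(2) = mex{} = 0
G(3) = mex{0} = 1
G(4) = mex{0} = 1
G(5) = mex{0,0} = 1
G(6) = mex{1,0,0} = 2
G(7) = mex{1,0,0,0} = 2
G_B(7) = 2.
Combined Grundy value = 0 ⊕ 2 = 2.

2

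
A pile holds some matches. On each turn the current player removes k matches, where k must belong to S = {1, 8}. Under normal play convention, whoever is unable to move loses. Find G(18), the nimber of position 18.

0

G(0) = 0
G(1) = mex{0} = 1
G(2) = mex{1} = 0
G(3) = mex{0} = 1
G(4) = mex{1} = 0
G(5) = mex{0} = 1
G(6) = mex{1} = 0
G(7) = mex{0} = 1
G(8) = mex{1,0} = 2
G(9) = mex{2,1} = 0
G(10) = mex{0,0} = 1
G(11) = mex{1,1} = 0
G(12) = mex{0,0} = 1
G(13) = mex{1,1} = 0
G(14) = mex{0,0} = 1
G(15) = mex{1,1} = 0
G(16) = mex{0,2} = 1
G(17) = mex{1,0} = 2
G(18) = mex{2,1} = 0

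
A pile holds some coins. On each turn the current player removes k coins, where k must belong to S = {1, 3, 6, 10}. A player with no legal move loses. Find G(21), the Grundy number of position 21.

1

n :  0  1  2  3  4  5  6  7  8  9 10 11 12 13 14 15 16 17 18 19 20 21
G :  0  1  0  1  0  1  2  3  2  0  1  0  1  0  1  2  3  2  0  1  0  1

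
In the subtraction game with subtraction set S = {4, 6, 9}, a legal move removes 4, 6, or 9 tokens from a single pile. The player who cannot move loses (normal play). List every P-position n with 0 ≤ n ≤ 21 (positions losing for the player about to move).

0, 1, 2, 3, 13, 14, 15, 16

G(0) = 0
G(1) = mex{} = 0
G(2) = mex{} = 0
G(3) = mex{} = 0
G(4) = mex{0} = 1
G(5) = mex{0} = 1
G(6) = mex{0,0} = 1
G(7) = mex{0,0} = 1
G(8) = mex{1,0} = 2
G(9) = mex{1,0,0} = 2
G(10) = mex{1,1,0} = 2
G(11) = mex{1,1,0} = 2
G(12) = mex{2,1,0} = 3
G(13) = mex{2,1,1} = 0
G(14) = mex{2,2,1} = 0
G(15) = mex{2,2,1} = 0
G(16) = mex{3,2,1} = 0
G(17) = mex{0,2,2} = 1
G(18) = mex{0,3,2} = 1
G(19) = mex{0,0,2} = 1
G(20) = mex{0,0,2} = 1
G(21) = mex{1,0,3} = 2
P-positions are exactly the n with G(n) = 0.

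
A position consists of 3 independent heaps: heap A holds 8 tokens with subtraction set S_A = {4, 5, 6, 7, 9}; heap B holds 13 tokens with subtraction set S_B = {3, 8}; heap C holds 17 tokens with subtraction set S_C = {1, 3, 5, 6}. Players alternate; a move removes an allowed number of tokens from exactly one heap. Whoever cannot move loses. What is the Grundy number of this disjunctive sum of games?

0

Heap A, S = {4, 5, 6, 7, 9}:
G(0) = 0
G(1) = mex{} = 0
G(2) = mex{} = 0
G(3) = mex{} = 0
G(4) = mex{0} = 1
G(5) = mex{0,0} = 1
G(6) = mex{0,0,0} = 1
G(7) = mex{0,0,0,0} = 1
G(8) = mex{1,0,0,0} = 2
G_A(8) = 2.
Heap B, S = {3, 8}:
G(0) = 0
G(1) = mex{} = 0
G(2) = mex{} = 0
G(3) = mex{0} = 1
G(4) = mex{0} = 1
G(5) = mex{0} = 1
G(6) = mex{1} = 0
G(7) = mex{1} = 0
G(8) = mex{1,0} = 2
G(9) = mex{0,0} = 1
G(10) = mex{0,0} = 1
G(11) = mex{2,1} = 0
G(12) = mex{1,1} = 0
G(13) = mex{1,1} = 0
G_B(13) = 0.
Heap C, S = {1, 3, 5, 6}:
G(0) = 0
G(1) = mex{0} = 1
G(2) = mex{1} = 0
G(3) = mex{0,0} = 1
G(4) = mex{1,1} = 0
G(5) = mex{0,0,0} = 1
G(6) = mex{1,1,1,0} = 2
G(7) = mex{2,0,0,1} = 3
G(8) = mex{3,1,1,0} = 2
G(9) = mex{2,2,0,1} = 3
G(10) = mex{3,3,1,0} = 2
G(11) = mex{2,2,2,1} = 0
G(12) = mex{0,3,3,2} = 1
G(13) = mex{1,2,2,3} = 0
G(14) = mex{0,0,3,2} = 1
G(15) = mex{1,1,2,3} = 0
G(16) = mex{0,0,0,2} = 1
G(17) = mex{1,1,1,0} = 2
G_C(17) = 2.
Combined Grundy value = 2 ⊕ 0 ⊕ 2 = 0.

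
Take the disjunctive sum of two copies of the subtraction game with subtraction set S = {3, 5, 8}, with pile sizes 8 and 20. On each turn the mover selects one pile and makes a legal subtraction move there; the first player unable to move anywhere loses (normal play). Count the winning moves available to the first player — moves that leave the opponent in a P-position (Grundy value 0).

All piles use S = {3, 5, 8}:
n :  0  1  2  3  4  5  6  7  8  9 10 11 12 13 14 15 16 17 18 19 20
G :  0  0  0  1  1  1  2  2  2  3  3  0  0  0  1  1  1  2  2  2  3
Pile A: G(8) = 2.
Pile B: G(20) = 3.
Combined Grundy value = 2 ⊕ 3 = 1.
A winning move leaves total XOR = 0, i.e. changes one component's Grundy value g to g ⊕ X where X is the current total.
Pile A: need g' = 2⊕1 = 3. Options: 8−3→G=1, 8−5→G=1, 8−8→G=0. Hits: 0.
Pile B: need g' = 3⊕1 = 2. Options: 20−3→G=2, 20−5→G=1, 20−8→G=0. Hits: 1.

1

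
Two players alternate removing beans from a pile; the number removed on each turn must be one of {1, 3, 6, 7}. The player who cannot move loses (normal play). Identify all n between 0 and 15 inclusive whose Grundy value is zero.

0, 2, 4, 12, 14

n :  0  1  2  3  4  5  6  7  8  9 10 11 12 13 14 15
G :  0  1  0  1  0  1  2  3  2  3  2  3  0  1  0  1
P-positions are exactly the n with G(n) = 0.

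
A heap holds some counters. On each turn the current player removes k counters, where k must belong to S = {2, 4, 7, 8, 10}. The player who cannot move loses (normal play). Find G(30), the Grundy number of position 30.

G(0) = 0
G(1) = mex{} = 0
G(2) = mex{0} = 1
G(3) = mex{0} = 1
G(4) = mex{1,0} = 2
G(5) = mex{1,0} = 2
G(6) = mex{2,1} = 0
G(7) = mex{2,1,0} = 3
G(8) = mex{0,2,0,0} = 1
G(9) = mex{3,2,1,0} = 4
G(10) = mex{1,0,1,1,0} = 2
G(11) = mex{4,3,2,1,0} = 5
G(12) = mex{2,1,2,2,1} = 0
G(13) = mex{5,4,0,2,1} = 3
G(14) = mex{0,2,3,0,2} = 1
G(15) = mex{3,5,1,3,2} = 0
G(16) = mex{1,0,4,1,0} = 2
G(17) = mex{0,3,2,4,3} = 1
G(18) = mex{2,1,5,2,1} = 0
G(19) = mex{1,0,0,5,4} = 2
G(20) = mex{0,2,3,0,2} = 1
G(21) = mex{2,1,1,3,5} = 0
G(22) = mex{1,0,0,1,0} = 2
G(23) = mex{0,2,2,0,3} = 1
G(24) = mex{2,1,1,2,1} = 0
G(25) = mex{1,0,0,1,0} = 2
G(26) = mex{0,2,2,0,2} = 1
G(27) = mex{2,1,1,2,1} = 0
G(28) = mex{1,0,0,1,0} = 2
G(29) = mex{0,2,2,0,2} = 1
G(30) = mex{2,1,1,2,1} = 0

0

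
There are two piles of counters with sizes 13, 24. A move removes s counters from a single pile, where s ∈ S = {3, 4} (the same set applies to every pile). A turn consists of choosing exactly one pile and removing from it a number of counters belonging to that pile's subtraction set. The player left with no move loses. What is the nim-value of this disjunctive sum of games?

3

All piles use S = {3, 4}:
n :  0  1  2  3  4  5  6  7  8  9 10 11 12 13 14 15 16 17 18 19 20 21 22 23 24
G :  0  0  0  1  1  1  2  0  0  0  1  1  1  2  0  0  0  1  1  1  2  0  0  0  1
Pile A: G(13) = 2.
Pile B: G(24) = 1.
Combined Grundy value = 2 ⊕ 1 = 3.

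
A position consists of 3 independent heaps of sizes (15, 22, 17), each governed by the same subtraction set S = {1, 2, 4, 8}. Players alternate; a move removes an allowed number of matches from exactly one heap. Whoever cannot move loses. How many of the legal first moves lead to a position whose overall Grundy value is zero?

4

All heaps use S = {1, 2, 4, 8}:
G(0) = 0
G(1) = mex{0} = 1
G(2) = mex{1,0} = 2
G(3) = mex{2,1} = 0
G(4) = mex{0,2,0} = 1
G(5) = mex{1,0,1} = 2
G(6) = mex{2,1,2} = 0
G(7) = mex{0,2,0} = 1
G(8) = mex{1,0,1,0} = 2
G(9) = mex{2,1,2,1} = 0
G(10) = mex{0,2,0,2} = 1
G(11) = mex{1,0,1,0} = 2
G(12) = mex{2,1,2,1} = 0
G(13) = mex{0,2,0,2} = 1
G(14) = mex{1,0,1,0} = 2
G(15) = mex{2,1,2,1} = 0
G(16) = mex{0,2,0,2} = 1
G(17) = mex{1,0,1,0} = 2
G(18) = mex{2,1,2,1} = 0
G(19) = mex{0,2,0,2} = 1
G(20) = mex{1,0,1,0} = 2
G(21) = mex{2,1,2,1} = 0
G(22) = mex{0,2,0,2} = 1
Heap A: G(15) = 0.
Heap B: G(22) = 1.
Heap C: G(17) = 2.
Combined Grundy value = 0 ⊕ 1 ⊕ 2 = 3.
A winning move leaves total XOR = 0, i.e. changes one component's Grundy value g to g ⊕ X where X is the current total.
Heap A: need g' = 0⊕3 = 3. Options: 15−1→G=2, 15−2→G=1, 15−4→G=2, 15−8→G=1. Hits: 0.
Heap B: need g' = 1⊕3 = 2. Options: 22−1→G=0, 22−2→G=2, 22−4→G=0, 22−8→G=2. Hits: 2.
Heap C: need g' = 2⊕3 = 1. Options: 17−1→G=1, 17−2→G=0, 17−4→G=1, 17−8→G=0. Hits: 2.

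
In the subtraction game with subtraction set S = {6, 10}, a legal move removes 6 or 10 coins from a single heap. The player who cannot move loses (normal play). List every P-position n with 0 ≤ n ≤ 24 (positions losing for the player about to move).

0, 1, 2, 3, 4, 5, 16, 17, 18, 19, 20, 21

G(0) = 0
G(1) = mex{} = 0
G(2) = mex{} = 0
G(3) = mex{} = 0
G(4) = mex{} = 0
G(5) = mex{} = 0
G(6) = mex{0} = 1
G(7) = mex{0} = 1
G(8) = mex{0} = 1
G(9) = mex{0} = 1
G(10) = mex{0,0} = 1
G(11) = mex{0,0} = 1
G(12) = mex{1,0} = 2
G(13) = mex{1,0} = 2
G(14) = mex{1,0} = 2
G(15) = mex{1,0} = 2
G(16) = mex{1,1} = 0
G(17) = mex{1,1} = 0
G(18) = mex{2,1} = 0
G(19) = mex{2,1} = 0
G(20) = mex{2,1} = 0
G(21) = mex{2,1} = 0
G(22) = mex{0,2} = 1
G(23) = mex{0,2} = 1
G(24) = mex{0,2} = 1
P-positions are exactly the n with G(n) = 0.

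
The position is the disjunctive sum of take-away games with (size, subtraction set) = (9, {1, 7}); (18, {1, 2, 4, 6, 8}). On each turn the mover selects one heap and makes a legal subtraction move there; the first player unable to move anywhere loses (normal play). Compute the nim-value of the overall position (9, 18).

4

Heap A, S = {1, 7}:
n : 0 1 2 3 4 5 6 7 8 9
G : 0 1 0 1 0 1 0 1 0 1
G_A(9) = 1.
Heap B, S = {1, 2, 4, 6, 8}:
n :  0  1  2  3  4  5  6  7  8  9 10 11 12 13 14 15 16 17 18
G :  0  1  2  0  1  2  3  4  5  3  0  1  2  0  1  2  3  4  5
G_B(18) = 5.
Combined Grundy value = 1 ⊕ 5 = 4.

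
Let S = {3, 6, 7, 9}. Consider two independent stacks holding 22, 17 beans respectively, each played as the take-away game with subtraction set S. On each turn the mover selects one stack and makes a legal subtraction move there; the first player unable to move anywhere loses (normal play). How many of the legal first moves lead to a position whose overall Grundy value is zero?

All stacks use S = {3, 6, 7, 9}:
n :  0  1  2  3  4  5  6  7  8  9 10 11 12 13 14 15 16 17 18 19 20 21 22
G :  0  0  0  1  1  1  2  2  2  3  3  3  0  0  0  1  1  1  2  2  2  3  3
Stack A: G(22) = 3.
Stack B: G(17) = 1.
Combined Grundy value = 3 ⊕ 1 = 2.
A winning move leaves total XOR = 0, i.e. changes one component's Grundy value g to g ⊕ X where X is the current total.
Stack A: need g' = 3⊕2 = 1. Options: 22−3→G=2, 22−6→G=1, 22−7→G=1, 22−9→G=0. Hits: 2.
Stack B: need g' = 1⊕2 = 3. Options: 17−3→G=0, 17−6→G=3, 17−7→G=3, 17−9→G=2. Hits: 2.

4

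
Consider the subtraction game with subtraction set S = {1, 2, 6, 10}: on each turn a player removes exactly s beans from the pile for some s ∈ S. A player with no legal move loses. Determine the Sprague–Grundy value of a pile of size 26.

1

n :  0  1  2  3  4  5  6  7  8  9 10 11 12 13 14 15 16 17 18 19 20 21 22 23 24 25 26
G :  0  1  2  0  1  2  3  0  1  2  3  0  1  2  0  1  2  3  0  1  2  3  0  1  2  0  1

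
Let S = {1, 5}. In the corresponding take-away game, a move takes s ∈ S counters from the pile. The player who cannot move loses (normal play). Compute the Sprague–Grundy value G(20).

0

G(0) = 0
G(1) = mex{0} = 1
G(2) = mex{1} = 0
G(3) = mex{0} = 1
G(4) = mex{1} = 0
G(5) = mex{0,0} = 1
G(6) = mex{1,1} = 0
G(7) = mex{0,0} = 1
G(8) = mex{1,1} = 0
G(9) = mex{0,0} = 1
G(10) = mex{1,1} = 0
G(11) = mex{0,0} = 1
G(12) = mex{1,1} = 0
G(13) = mex{0,0} = 1
G(14) = mex{1,1} = 0
G(15) = mex{0,0} = 1
G(16) = mex{1,1} = 0
G(17) = mex{0,0} = 1
G(18) = mex{1,1} = 0
G(19) = mex{0,0} = 1
G(20) = mex{1,1} = 0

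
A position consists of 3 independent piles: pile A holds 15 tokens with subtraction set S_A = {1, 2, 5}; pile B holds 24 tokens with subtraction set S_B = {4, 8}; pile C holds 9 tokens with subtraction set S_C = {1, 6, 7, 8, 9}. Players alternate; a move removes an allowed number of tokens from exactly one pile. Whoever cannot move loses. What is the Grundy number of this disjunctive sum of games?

Pile A, S = {1, 2, 5}:
G(0) = 0
G(1) = mex{0} = 1
G(2) = mex{1,0} = 2
G(3) = mex{2,1} = 0
G(4) = mex{0,2} = 1
G(5) = mex{1,0,0} = 2
G(6) = mex{2,1,1} = 0
G(7) = mex{0,2,2} = 1
G(8) = mex{1,0,0} = 2
G(9) = mex{2,1,1} = 0
G(10) = mex{0,2,2} = 1
G(11) = mex{1,0,0} = 2
G(12) = mex{2,1,1} = 0
G(13) = mex{0,2,2} = 1
G(14) = mex{1,0,0} = 2
G(15) = mex{2,1,1} = 0
G_A(15) = 0.
Pile B, S = {4, 8}:
G(0) = 0
G(1) = mex{} = 0
G(2) = mex{} = 0
G(3) = mex{} = 0
G(4) = mex{0} = 1
G(5) = mex{0} = 1
G(6) = mex{0} = 1
G(7) = mex{0} = 1
G(8) = mex{1,0} = 2
G(9) = mex{1,0} = 2
G(10) = mex{1,0} = 2
G(11) = mex{1,0} = 2
G(12) = mex{2,1} = 0
G(13) = mex{2,1} = 0
G(14) = mex{2,1} = 0
G(15) = mex{2,1} = 0
G(16) = mex{0,2} = 1
G(17) = mex{0,2} = 1
G(18) = mex{0,2} = 1
G(19) = mex{0,2} = 1
G(20) = mex{1,0} = 2
G(21) = mex{1,0} = 2
G(22) = mex{1,0} = 2
G(23) = mex{1,0} = 2
G(24) = mex{2,1} = 0
G_B(24) = 0.
Pile C, S = {1, 6, 7, 8, 9}:
n : 0 1 2 3 4 5 6 7 8 9
G : 0 1 0 1 0 1 2 3 2 3
G_C(9) = 3.
Combined Grundy value = 0 ⊕ 0 ⊕ 3 = 3.

3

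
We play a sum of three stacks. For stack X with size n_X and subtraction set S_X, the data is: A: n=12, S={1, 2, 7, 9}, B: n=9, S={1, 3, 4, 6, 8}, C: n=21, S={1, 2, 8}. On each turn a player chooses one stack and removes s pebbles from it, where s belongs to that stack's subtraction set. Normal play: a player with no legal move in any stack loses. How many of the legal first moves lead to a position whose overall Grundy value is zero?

7

Stack A, S = {1, 2, 7, 9}:
G(0) = 0
G(1) = mex{0} = 1
G(2) = mex{1,0} = 2
G(3) = mex{2,1} = 0
G(4) = mex{0,2} = 1
G(5) = mex{1,0} = 2
G(6) = mex{2,1} = 0
G(7) = mex{0,2,0} = 1
G(8) = mex{1,0,1} = 2
G(9) = mex{2,1,2,0} = 3
G(10) = mex{3,2,0,1} = 4
G(11) = mex{4,3,1,2} = 0
G(12) = mex{0,4,2,0} = 1
G_A(12) = 1.
Stack B, S = {1, 3, 4, 6, 8}:
n : 0 1 2 3 4 5 6 7 8 9
G : 0 1 0 1 2 3 2 0 1 0
G_B(9) = 0.
Stack C, S = {1, 2, 8}:
G(0) = 0
G(1) = mex{0} = 1
G(2) = mex{1,0} = 2
G(3) = mex{2,1} = 0
G(4) = mex{0,2} = 1
G(5) = mex{1,0} = 2
G(6) = mex{2,1} = 0
G(7) = mex{0,2} = 1
G(8) = mex{1,0,0} = 2
G(9) = mex{2,1,1} = 0
G(10) = mex{0,2,2} = 1
G(11) = mex{1,0,0} = 2
G(12) = mex{2,1,1} = 0
G(13) = mex{0,2,2} = 1
G(14) = mex{1,0,0} = 2
G(15) = mex{2,1,1} = 0
G(16) = mex{0,2,2} = 1
G(17) = mex{1,0,0} = 2
G(18) = mex{2,1,1} = 0
G(19) = mex{0,2,2} = 1
G(20) = mex{1,0,0} = 2
G(21) = mex{2,1,1} = 0
G_C(21) = 0.
Combined Grundy value = 1 ⊕ 0 ⊕ 0 = 1.
A winning move leaves total XOR = 0, i.e. changes one component's Grundy value g to g ⊕ X where X is the current total.
Stack A: need g' = 1⊕1 = 0. Options: 12−1→G=0, 12−2→G=4, 12−7→G=2, 12−9→G=0. Hits: 2.
Stack B: need g' = 0⊕1 = 1. Options: 9−1→G=1, 9−3→G=2, 9−4→G=3, 9−6→G=1, 9−8→G=1. Hits: 3.
Stack C: need g' = 0⊕1 = 1. Options: 21−1→G=2, 21−2→G=1, 21−8→G=1. Hits: 2.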